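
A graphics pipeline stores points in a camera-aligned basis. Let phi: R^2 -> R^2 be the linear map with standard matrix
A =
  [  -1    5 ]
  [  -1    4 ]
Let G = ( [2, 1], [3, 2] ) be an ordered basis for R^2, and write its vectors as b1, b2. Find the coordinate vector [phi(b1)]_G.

Column 1 of [phi]_G is the G-coordinate vector of phi(b1).
In standard coordinates phi(b1) = A b1 = [3, 2].
Converting to G: [3, 2] = 0·b1 + b2, so the coordinate vector is [0, 1].

[0, 1]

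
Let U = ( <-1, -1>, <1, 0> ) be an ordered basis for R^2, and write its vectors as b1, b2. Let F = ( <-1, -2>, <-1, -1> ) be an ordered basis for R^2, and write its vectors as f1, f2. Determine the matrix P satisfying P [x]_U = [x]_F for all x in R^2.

[[0, 1], [1, -2]]

Let M have columns bj and N have columns fj. Then for every x, N [x]_F = x = M [x]_U, so P = N^(-1) M.
Since det N = -1, N^(-1) has integer entries; multiplying gives P = [[0, 1], [1, -2]].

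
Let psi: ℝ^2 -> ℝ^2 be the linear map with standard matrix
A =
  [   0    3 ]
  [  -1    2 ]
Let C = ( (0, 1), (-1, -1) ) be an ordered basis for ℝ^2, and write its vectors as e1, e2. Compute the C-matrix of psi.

Let P have columns e1, e2. Then [psi]_C = P^(-1) A P.
Here det P = 1, so P^(-1) is integer; computing A P first and then P^(-1)(A P) gives [[-1, 2], [-3, 3]].

[[-1, 2], [-3, 3]]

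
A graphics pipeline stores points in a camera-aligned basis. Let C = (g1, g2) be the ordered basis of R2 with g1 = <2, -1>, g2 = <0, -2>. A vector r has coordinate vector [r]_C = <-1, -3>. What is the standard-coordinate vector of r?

r = M [r]_C, where M has columns g1, g2.
Carrying out the matrix-vector product, r = <-2, 7>.

<-2, 7>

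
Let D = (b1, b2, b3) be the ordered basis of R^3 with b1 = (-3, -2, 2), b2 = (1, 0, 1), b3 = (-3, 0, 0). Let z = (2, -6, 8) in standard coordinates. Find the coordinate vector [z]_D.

We seek scalars with c_1 b1 + ... + c_3 b3 = z; equivalently solve M c = z where the columns of M are b1, ..., b3.
Row-reducing the augmented matrix [M | z] gives c = (3, 2, -3).
Check: 3b1 + 2b2 - 3b3 = (2, -6, 8).

(3, 2, -3)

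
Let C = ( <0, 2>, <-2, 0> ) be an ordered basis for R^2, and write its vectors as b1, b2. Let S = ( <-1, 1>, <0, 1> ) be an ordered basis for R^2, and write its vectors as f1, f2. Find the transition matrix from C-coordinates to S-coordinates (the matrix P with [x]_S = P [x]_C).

[[0, 2], [2, -2]]

Column j of P is [bj]_S, since P maps C-coordinates to S-coordinates.
Expressing b1 in S: b1 = 0·f1 + 2f2, so column 1 of P is <0, 2>.
Doing the same for each bj gives P = [[0, 2], [2, -2]].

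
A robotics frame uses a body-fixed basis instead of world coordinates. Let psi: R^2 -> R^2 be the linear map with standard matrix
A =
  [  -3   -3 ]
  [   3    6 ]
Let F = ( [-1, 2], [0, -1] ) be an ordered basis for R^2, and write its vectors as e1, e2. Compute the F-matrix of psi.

[[3, -3], [-3, 0]]

The j-th column of [psi]_F is [psi(ej)]_F.
psi(e1) = A e1 = [-3, 9] = 3e1 - 3e2, so column 1 is [3, -3].
Repeating for e2 and assembling the columns gives [[3, -3], [-3, 0]].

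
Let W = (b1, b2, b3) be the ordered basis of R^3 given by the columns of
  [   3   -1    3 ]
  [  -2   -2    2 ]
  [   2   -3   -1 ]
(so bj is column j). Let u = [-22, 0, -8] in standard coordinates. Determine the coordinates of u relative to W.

[-4, 1, -3]

We seek scalars with c_1 b1 + ... + c_3 b3 = u; equivalently solve M c = u where the columns of M are b1, ..., b3.
Row-reducing the augmented matrix [M | u] gives c = (-4, 1, -3).
Check: -4b1 + b2 - 3b3 = [-22, 0, -8].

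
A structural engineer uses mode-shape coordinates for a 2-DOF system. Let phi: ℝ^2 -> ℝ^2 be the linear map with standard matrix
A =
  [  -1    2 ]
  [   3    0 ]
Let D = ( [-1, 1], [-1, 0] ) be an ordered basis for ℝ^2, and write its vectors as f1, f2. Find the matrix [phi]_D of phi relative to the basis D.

The j-th column of [phi]_D is [phi(fj)]_D.
phi(f1) = A f1 = [3, -3] = -3f1 + 0·f2, so column 1 is [-3, 0].
Repeating for f2 and assembling the columns gives [[-3, -3], [0, 2]].

[[-3, -3], [0, 2]]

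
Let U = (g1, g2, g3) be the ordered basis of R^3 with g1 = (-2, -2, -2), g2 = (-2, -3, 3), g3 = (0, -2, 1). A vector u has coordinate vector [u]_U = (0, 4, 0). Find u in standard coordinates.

u = M [u]_U, where M has columns g1, ..., g3.
Carrying out the matrix-vector product, u = (-8, -12, 12).

(-8, -12, 12)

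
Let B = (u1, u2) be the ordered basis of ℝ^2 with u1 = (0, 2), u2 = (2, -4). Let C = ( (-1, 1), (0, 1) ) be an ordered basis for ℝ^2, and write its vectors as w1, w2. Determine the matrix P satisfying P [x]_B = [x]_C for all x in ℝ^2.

Column j of P is [uj]_C, since P maps B-coordinates to C-coordinates.
Expressing u1 in C: u1 = 0·w1 + 2w2, so column 1 of P is (0, 2).
Doing the same for each uj gives P = [[0, -2], [2, -2]].

[[0, -2], [2, -2]]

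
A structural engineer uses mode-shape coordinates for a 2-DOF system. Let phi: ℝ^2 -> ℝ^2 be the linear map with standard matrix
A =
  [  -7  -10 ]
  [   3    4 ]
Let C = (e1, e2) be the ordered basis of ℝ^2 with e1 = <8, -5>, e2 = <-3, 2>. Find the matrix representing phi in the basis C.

Let P have columns e1, e2. Then [phi]_C = P^(-1) A P.
Here det P = 1, so P^(-1) is integer; computing A P first and then P^(-1)(A P) gives [[0, -1], [2, -3]].

[[0, -1], [2, -3]]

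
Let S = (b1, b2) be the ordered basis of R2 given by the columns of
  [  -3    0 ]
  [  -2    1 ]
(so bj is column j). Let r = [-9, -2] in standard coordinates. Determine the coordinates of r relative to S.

[r]_S is the unique c with M c = r, where M has columns b1, b2.
System: -3c_1 + 0c_2 = -9, -2c_1 + c_2 = -2; solving gives c_1 = 3, c_2 = 4.
Check: 3b1 + 4b2 = [-9, -2].

[3, 4]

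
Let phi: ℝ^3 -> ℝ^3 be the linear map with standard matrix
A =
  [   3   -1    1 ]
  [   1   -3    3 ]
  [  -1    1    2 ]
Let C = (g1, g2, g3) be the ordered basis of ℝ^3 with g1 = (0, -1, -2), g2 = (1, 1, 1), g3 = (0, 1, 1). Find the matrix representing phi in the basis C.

[[2, -1, -3], [-1, 3, 0], [0, -3, -3]]

Let P have columns g1, ..., g3. Then [phi]_C = P^(-1) A P.
Here det P = -1, so P^(-1) is integer; computing A P first and then P^(-1)(A P) gives [[2, -1, -3], [-1, 3, 0], [0, -3, -3]].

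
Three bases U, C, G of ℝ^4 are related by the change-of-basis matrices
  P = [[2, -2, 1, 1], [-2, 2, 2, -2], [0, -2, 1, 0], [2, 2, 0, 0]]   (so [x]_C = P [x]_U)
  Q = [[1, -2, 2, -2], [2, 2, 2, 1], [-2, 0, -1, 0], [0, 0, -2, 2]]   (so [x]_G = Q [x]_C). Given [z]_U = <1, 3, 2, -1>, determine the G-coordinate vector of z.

Apply P to get C-coordinates <-3, 10, -4, 8>, then Q to get G-coordinates.
The result is [z]_G = <-47, 14, 10, 24>.

<-47, 14, 10, 24>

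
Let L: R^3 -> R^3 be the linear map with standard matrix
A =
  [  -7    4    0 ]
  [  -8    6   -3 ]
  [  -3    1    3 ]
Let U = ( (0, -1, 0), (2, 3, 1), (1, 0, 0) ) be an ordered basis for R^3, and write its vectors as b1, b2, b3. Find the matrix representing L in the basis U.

The j-th column of [L]_U is [L(bj)]_U.
L(b1) = A b1 = (-4, -6, -1) = 3b1 - b2 - 2b3, so column 1 is (3, -1, -2).
Repeating for b2, b3 and assembling the columns gives [[3, 1, -1], [-1, 0, -3], [-2, -2, -1]].

[[3, 1, -1], [-1, 0, -3], [-2, -2, -1]]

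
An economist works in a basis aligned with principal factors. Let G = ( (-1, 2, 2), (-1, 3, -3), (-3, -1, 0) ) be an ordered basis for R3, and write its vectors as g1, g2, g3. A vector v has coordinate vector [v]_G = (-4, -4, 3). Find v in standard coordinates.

(-1, -23, 4)

The coordinates say v = -4g1 - 4g2 + 3g3; adding the scaled basis vectors gives (-1, -23, 4).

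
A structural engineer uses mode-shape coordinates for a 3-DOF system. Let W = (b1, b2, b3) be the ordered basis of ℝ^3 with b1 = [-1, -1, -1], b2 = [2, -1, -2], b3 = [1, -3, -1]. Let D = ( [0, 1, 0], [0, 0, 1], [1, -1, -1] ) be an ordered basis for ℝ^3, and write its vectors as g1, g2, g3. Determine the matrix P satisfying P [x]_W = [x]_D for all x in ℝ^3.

Column j of P is [bj]_D, since P maps W-coordinates to D-coordinates.
Expressing b1 in D: b1 = -2g1 - 2g2 - g3, so column 1 of P is [-2, -2, -1].
Doing the same for each bj gives P = [[-2, 1, -2], [-2, 0, 0], [-1, 2, 1]].

[[-2, 1, -2], [-2, 0, 0], [-1, 2, 1]]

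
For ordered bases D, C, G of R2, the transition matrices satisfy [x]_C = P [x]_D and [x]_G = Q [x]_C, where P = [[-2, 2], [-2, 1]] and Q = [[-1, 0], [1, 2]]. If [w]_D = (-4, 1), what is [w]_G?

(-10, 28)

First [w]_C = P [w]_D = (10, 9).
Then [w]_G = Q [w]_C = (-10, 28).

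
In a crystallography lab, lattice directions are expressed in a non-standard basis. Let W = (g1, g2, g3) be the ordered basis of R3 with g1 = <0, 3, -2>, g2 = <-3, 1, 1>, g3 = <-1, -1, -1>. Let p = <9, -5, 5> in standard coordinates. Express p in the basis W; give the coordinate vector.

[p]_W is the unique c with M c = p, where M has columns g1, ..., g3.
Solving this 3x3 system gives c = (-2, -2, -3).
Check: -2g1 - 2g2 - 3g3 = <9, -5, 5>.

<-2, -2, -3>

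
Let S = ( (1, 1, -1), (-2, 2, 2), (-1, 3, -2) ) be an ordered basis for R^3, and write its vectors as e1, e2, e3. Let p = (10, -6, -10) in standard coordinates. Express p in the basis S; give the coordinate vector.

(2, -4, 0)

[p]_S is the unique c with M c = p, where M has columns e1, ..., e3.
Row-reducing the augmented matrix [M | p] gives c = (2, -4, 0).
Check: 2e1 - 4e2 + 0·e3 = (10, -6, -10).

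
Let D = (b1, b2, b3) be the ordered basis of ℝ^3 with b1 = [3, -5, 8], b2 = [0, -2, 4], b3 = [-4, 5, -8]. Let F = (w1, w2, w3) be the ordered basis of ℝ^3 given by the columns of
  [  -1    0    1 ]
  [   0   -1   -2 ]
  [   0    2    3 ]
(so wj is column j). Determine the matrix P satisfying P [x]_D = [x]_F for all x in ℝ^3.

Take x = bj: its D-coordinates are the j-th standard unit vector, so P e_j — column j of P — equals [bj]_F.
b1 = -w1 + w2 + 2w3, giving column 1 = [-1, 1, 2]; repeating for each j gives P = [[-1, 0, 2], [1, 2, -1], [2, 0, -2]].

[[-1, 0, 2], [1, 2, -1], [2, 0, -2]]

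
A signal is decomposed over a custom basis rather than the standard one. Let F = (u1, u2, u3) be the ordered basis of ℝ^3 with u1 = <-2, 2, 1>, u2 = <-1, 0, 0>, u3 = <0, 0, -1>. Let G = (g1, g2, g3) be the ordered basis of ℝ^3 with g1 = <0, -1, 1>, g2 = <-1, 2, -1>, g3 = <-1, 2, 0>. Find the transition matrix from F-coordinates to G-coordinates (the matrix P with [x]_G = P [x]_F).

Let M have columns uj and N have columns gj. Then for every x, N [x]_G = x = M [x]_F, so P = N^(-1) M.
Since det N = -1, N^(-1) has integer entries; multiplying gives P = [[2, 2, 0], [1, 2, 1], [1, -1, -1]].

[[2, 2, 0], [1, 2, 1], [1, -1, -1]]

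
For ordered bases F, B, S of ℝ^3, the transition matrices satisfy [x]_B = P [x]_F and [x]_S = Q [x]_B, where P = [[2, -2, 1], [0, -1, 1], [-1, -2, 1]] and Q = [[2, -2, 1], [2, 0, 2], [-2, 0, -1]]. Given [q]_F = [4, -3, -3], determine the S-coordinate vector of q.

First [q]_B = P [q]_F = [11, 0, -1].
Then [q]_S = Q [q]_B = [21, 20, -21].

[21, 20, -21]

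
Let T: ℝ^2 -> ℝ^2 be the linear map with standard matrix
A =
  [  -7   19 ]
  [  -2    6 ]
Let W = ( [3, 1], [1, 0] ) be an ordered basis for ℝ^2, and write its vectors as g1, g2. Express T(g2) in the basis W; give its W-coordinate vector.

Column 2 of [T]_W is the W-coordinate vector of T(g2).
In standard coordinates T(g2) = A g2 = [-7, -2].
Converting to W: [-7, -2] = -2g1 - g2, so the coordinate vector is [-2, -1].

[-2, -1]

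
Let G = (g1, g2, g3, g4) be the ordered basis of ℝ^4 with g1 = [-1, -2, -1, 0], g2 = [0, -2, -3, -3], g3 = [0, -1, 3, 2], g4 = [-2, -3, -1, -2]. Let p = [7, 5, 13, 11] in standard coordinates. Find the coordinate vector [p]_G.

Write p = c_1 g1 + ... + c_4 g4 and solve for the c_i.
Row-reducing the augmented matrix [M | p] gives c = (-1, 1, 4, -3).
Check: -g1 + g2 + 4g3 - 3g4 = [7, 5, 13, 11].

[-1, 1, 4, -3]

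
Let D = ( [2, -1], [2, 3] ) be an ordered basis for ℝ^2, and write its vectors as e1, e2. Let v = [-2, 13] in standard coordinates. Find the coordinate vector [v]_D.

[-4, 3]

Write v = c_1 e1 + c_2 e2 and solve for the c_i.
System: 2c_1 + 2c_2 = -2, -c_1 + 3c_2 = 13; solving gives c_1 = -4, c_2 = 3.
Check: -4e1 + 3e2 = [-2, 13].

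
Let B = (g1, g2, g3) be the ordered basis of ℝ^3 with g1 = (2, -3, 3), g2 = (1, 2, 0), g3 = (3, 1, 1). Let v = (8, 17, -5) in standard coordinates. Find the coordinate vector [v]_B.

(-3, 2, 4)

[v]_B is the unique c with M c = v, where M has columns g1, ..., g3.
Row-reducing the augmented matrix [M | v] gives c = (-3, 2, 4).
Check: -3g1 + 2g2 + 4g3 = (8, 17, -5).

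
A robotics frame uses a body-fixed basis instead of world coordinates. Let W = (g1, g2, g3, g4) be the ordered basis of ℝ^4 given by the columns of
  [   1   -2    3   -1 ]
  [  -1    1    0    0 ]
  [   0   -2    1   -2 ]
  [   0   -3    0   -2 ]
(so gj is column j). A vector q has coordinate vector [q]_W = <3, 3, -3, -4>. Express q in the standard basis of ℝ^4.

By definition q = 3g1 + 3g2 - 3g3 - 4g4.
Summing componentwise gives <-8, 0, -1, -1>.

<-8, 0, -1, -1>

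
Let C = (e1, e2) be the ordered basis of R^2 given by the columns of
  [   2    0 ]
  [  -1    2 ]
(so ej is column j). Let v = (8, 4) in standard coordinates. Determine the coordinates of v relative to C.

(4, 4)

We seek scalars with c_1 e1 + c_2 e2 = v; equivalently solve M c = v where the columns of M are e1, e2.
System: 2c_1 + 0c_2 = 8, -c_1 + 2c_2 = 4; solving gives c_1 = 4, c_2 = 4.
Check: 4e1 + 4e2 = (8, 4).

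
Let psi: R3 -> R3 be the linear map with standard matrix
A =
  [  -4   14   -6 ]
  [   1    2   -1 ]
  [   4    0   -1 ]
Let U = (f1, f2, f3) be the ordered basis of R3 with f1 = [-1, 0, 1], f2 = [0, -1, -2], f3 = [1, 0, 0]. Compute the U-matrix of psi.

[[-1, 2, 2], [2, 0, -1], [-3, 0, -2]]

The j-th column of [psi]_U is [psi(fj)]_U.
psi(f1) = A f1 = [-2, -2, -5] = -f1 + 2f2 - 3f3, so column 1 is [-1, 2, -3].
Repeating for f2, f3 and assembling the columns gives [[-1, 2, 2], [2, 0, -1], [-3, 0, -2]].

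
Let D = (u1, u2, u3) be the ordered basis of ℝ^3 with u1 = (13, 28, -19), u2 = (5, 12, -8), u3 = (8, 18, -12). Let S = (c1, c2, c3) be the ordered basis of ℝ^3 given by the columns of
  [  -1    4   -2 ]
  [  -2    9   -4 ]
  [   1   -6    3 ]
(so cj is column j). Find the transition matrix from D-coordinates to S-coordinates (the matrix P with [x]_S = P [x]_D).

[[-1, 1, 0], [2, 2, 2], [-2, 1, 0]]

Column j of P is [uj]_S, since P maps D-coordinates to S-coordinates.
Expressing u1 in S: u1 = -c1 + 2c2 - 2c3, so column 1 of P is (-1, 2, -2).
Doing the same for each uj gives P = [[-1, 1, 0], [2, 2, 2], [-2, 1, 0]].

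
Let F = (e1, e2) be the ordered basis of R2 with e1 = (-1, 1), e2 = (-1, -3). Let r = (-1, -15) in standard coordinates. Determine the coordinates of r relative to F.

(-3, 4)

Write r = c_1 e1 + c_2 e2 and solve for the c_i.
System: -c_1 - c_2 = -1, c_1 - 3c_2 = -15; solving gives c_1 = -3, c_2 = 4.
Check: -3e1 + 4e2 = (-1, -15).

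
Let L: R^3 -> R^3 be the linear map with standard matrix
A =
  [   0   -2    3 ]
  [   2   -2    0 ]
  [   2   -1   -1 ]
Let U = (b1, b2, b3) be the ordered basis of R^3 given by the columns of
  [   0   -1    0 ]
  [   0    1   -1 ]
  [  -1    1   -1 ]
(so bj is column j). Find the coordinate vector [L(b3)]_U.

(0, 1, -1)

Column 3 of [L]_U is the U-coordinate vector of L(b3).
In standard coordinates L(b3) = A b3 = (-1, 2, 2).
Converting to U: (-1, 2, 2) = 0·b1 + b2 - b3, so the coordinate vector is (0, 1, -1).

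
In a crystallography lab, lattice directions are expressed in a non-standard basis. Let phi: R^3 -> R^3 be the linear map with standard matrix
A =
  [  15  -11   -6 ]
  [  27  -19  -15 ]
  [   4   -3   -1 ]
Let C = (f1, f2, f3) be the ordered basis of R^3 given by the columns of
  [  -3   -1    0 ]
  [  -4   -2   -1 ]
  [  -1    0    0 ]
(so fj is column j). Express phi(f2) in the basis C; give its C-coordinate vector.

[-2, -1, -1]

Compute phi(f2) = A f2 = [7, 11, 2] in standard coordinates.
Then write this in C-coordinates: solve for y in y_1 f1 + ... + y_3 f3 = [7, 11, 2].
This gives y = [-2, -1, -1], which is column 2 of [phi]_C.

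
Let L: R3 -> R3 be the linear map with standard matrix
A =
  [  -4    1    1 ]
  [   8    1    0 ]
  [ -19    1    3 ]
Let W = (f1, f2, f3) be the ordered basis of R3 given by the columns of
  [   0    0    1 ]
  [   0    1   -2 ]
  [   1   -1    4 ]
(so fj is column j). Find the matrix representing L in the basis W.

[[1, -1, 1], [2, 1, 2], [1, 0, -2]]

With P the matrix whose columns are f1, ..., f3, [L]_W = P^(-1) A P.
Column by column: L(f1) = A f1 = (1, 0, 3); its W-coordinates (1, 2, 1) give column 1.
Continuing for each basis vector yields [L]_W = [[1, -1, 1], [2, 1, 2], [1, 0, -2]].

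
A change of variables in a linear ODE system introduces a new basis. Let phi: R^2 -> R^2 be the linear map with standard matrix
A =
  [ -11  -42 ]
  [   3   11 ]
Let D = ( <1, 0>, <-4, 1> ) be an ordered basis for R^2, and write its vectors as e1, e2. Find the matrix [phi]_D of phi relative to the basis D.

[[1, -2], [3, -1]]

With P the matrix whose columns are e1, e2, [phi]_D = P^(-1) A P.
Column by column: phi(e1) = A e1 = <-11, 3>; its D-coordinates <1, 3> give column 1.
Continuing for each basis vector yields [phi]_D = [[1, -2], [3, -1]].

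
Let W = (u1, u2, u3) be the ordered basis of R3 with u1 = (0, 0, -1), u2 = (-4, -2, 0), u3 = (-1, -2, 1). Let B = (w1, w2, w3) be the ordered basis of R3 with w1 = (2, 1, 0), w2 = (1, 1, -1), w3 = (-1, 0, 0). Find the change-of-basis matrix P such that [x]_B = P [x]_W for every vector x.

Take x = uj: its W-coordinates are the j-th standard unit vector, so P e_j — column j of P — equals [uj]_B.
u1 = -w1 + w2 - w3, giving column 1 = (-1, 1, -1); repeating for each j gives P = [[-1, -2, -1], [1, 0, -1], [-1, 0, -2]].

[[-1, -2, -1], [1, 0, -1], [-1, 0, -2]]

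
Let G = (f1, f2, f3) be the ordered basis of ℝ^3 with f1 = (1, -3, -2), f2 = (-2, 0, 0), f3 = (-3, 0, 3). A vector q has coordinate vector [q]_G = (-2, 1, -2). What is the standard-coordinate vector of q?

(2, 6, -2)

The coordinates say q = -2f1 + f2 - 2f3; adding the scaled basis vectors gives (2, 6, -2).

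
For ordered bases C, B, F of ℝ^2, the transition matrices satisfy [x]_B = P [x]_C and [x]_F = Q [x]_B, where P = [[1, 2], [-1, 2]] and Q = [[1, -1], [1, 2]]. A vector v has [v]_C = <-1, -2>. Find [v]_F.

Apply P to get B-coordinates <-5, -3>, then Q to get F-coordinates.
The result is [v]_F = <-2, -11>.

<-2, -11>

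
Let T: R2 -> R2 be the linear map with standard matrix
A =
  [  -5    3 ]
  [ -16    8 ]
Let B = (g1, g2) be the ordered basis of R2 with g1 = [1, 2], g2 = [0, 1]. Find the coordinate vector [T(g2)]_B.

Column 2 of [T]_B is the B-coordinate vector of T(g2).
In standard coordinates T(g2) = A g2 = [3, 8].
Converting to B: [3, 8] = 3g1 + 2g2, so the coordinate vector is [3, 2].

[3, 2]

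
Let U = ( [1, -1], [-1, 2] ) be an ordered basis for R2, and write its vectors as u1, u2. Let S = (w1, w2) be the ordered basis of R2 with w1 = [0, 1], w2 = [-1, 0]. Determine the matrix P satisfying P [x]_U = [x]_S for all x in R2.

Take x = uj: its U-coordinates are the j-th standard unit vector, so P e_j — column j of P — equals [uj]_S.
u1 = -w1 - w2, giving column 1 = [-1, -1]; repeating for each j gives P = [[-1, 2], [-1, 1]].

[[-1, 2], [-1, 1]]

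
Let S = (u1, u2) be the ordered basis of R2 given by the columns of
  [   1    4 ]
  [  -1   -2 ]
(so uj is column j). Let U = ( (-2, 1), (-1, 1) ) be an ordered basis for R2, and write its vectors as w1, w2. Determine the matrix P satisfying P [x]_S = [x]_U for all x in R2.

[[0, -2], [-1, 0]]

Column j of P is [uj]_U, since P maps S-coordinates to U-coordinates.
Expressing u1 in U: u1 = 0·w1 - w2, so column 1 of P is (0, -1).
Doing the same for each uj gives P = [[0, -2], [-1, 0]].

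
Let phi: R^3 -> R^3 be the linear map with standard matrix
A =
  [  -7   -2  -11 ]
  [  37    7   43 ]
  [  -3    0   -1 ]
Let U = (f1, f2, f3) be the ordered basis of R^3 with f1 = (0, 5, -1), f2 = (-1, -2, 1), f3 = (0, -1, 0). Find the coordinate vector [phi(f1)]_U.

Compute phi(f1) = A f1 = (1, -8, 1) in standard coordinates.
Then write this in U-coordinates: solve for y in y_1 f1 + ... + y_3 f3 = (1, -8, 1).
This gives y = (-2, -1, 0), which is column 1 of [phi]_U.

(-2, -1, 0)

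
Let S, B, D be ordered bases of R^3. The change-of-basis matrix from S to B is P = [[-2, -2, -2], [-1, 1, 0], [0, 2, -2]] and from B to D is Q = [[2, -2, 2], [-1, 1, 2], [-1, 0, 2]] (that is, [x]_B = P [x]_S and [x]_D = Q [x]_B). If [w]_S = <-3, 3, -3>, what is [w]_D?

First [w]_B = P [w]_S = <6, 6, 12>.
Then [w]_D = Q [w]_B = <24, 24, 18>.

<24, 24, 18>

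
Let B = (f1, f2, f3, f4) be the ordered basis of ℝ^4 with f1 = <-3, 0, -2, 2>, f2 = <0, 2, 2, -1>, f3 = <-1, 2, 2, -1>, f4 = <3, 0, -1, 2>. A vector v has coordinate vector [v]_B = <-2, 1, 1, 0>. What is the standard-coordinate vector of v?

By definition v = -2f1 + f2 + f3 + 0·f4.
Summing componentwise gives <5, 4, 8, -6>.

<5, 4, 8, -6>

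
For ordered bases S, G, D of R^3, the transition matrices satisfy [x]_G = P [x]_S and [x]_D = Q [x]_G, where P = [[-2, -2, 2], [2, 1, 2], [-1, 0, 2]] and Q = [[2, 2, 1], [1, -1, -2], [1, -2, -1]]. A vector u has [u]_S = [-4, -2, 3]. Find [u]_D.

Apply P to get G-coordinates [18, -4, 10], then Q to get D-coordinates.
The result is [u]_D = [38, 2, 16].

[38, 2, 16]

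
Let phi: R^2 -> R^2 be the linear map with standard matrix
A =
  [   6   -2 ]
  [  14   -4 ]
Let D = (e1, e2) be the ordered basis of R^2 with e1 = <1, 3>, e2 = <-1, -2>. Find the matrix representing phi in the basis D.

The j-th column of [phi]_D is [phi(ej)]_D.
phi(e1) = A e1 = <0, 2> = 2e1 + 2e2, so column 1 is <2, 2>.
Repeating for e2 and assembling the columns gives [[2, -2], [2, 0]].

[[2, -2], [2, 0]]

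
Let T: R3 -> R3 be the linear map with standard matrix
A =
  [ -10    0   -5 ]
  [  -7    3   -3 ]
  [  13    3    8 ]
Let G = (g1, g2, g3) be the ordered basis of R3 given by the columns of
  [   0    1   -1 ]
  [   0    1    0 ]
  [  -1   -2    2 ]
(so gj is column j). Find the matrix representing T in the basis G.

The j-th column of [T]_G is [T(gj)]_G.
T(g1) = A g1 = (5, 3, -8) = -2g1 + 3g2 - 2g3, so column 1 is (-2, 3, -2).
Repeating for g2, g3 and assembling the columns gives [[-2, 0, -3], [3, 2, 1], [-2, 2, 1]].

[[-2, 0, -3], [3, 2, 1], [-2, 2, 1]]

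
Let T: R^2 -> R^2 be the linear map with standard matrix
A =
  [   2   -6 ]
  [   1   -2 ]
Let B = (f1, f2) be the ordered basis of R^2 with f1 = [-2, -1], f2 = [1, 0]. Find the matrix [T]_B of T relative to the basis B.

With P the matrix whose columns are f1, f2, [T]_B = P^(-1) A P.
Column by column: T(f1) = A f1 = [2, 0]; its B-coordinates [0, 2] give column 1.
Continuing for each basis vector yields [T]_B = [[0, -1], [2, 0]].

[[0, -1], [2, 0]]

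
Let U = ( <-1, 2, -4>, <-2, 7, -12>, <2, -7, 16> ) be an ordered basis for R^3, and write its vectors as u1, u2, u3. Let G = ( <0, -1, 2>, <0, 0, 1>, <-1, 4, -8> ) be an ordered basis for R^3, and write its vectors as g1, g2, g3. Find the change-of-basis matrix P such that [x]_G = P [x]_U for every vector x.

Column j of P is [uj]_G, since P maps U-coordinates to G-coordinates.
Expressing u1 in G: u1 = 2g1 + 0·g2 + g3, so column 1 of P is <2, 0, 1>.
Doing the same for each uj gives P = [[2, 1, -1], [0, 2, 2], [1, 2, -2]].

[[2, 1, -1], [0, 2, 2], [1, 2, -2]]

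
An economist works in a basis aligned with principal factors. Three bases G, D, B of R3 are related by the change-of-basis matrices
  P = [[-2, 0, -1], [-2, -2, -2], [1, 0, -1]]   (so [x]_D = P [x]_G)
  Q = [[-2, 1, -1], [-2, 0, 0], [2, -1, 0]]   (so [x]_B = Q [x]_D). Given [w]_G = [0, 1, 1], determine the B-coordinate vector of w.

Composing the changes, [w]_B = Q P [w]_G.
Q P = [[1, -2, 1], [4, 0, 2], [-2, 2, 0]]; applying this to [0, 1, 1] gives [-1, 2, 2].

[-1, 2, 2]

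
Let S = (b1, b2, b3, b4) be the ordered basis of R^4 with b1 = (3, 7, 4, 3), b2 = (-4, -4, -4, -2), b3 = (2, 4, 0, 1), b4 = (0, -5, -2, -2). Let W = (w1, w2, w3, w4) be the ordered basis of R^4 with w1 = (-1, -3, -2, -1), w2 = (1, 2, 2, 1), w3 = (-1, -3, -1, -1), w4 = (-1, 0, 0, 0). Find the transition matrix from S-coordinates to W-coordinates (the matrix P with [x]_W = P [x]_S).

Take x = bj: its S-coordinates are the j-th standard unit vector, so P e_j — column j of P — equals [bj]_W.
b1 = w1 + 2w2 - 2w3 + 0·w4, giving column 1 = (1, 2, -2, 0); repeating for each j gives P = [[1, 0, 0, -1], [2, -2, -1, -1], [-2, 0, -2, 2], [0, 2, -1, -2]].

[[1, 0, 0, -1], [2, -2, -1, -1], [-2, 0, -2, 2], [0, 2, -1, -2]]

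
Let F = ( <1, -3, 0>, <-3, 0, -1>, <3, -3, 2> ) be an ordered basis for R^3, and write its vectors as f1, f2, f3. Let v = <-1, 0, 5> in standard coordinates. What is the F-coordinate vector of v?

<-4, 3, 4>

[v]_F is the unique c with M c = v, where M has columns f1, ..., f3.
Gaussian elimination on [M | v] yields c = (-4, 3, 4).
Check: -4f1 + 3f2 + 4f3 = <-1, 0, 5>.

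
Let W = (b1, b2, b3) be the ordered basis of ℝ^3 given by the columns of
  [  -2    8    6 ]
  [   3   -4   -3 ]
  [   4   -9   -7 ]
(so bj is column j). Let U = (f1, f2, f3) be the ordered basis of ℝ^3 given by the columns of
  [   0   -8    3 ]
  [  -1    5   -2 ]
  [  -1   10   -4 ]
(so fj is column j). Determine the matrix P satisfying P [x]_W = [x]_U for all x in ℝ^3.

[[-2, -1, -1], [1, -1, 0], [2, 0, 2]]

Column j of P is [bj]_U, since P maps W-coordinates to U-coordinates.
Expressing b1 in U: b1 = -2f1 + f2 + 2f3, so column 1 of P is (-2, 1, 2).
Doing the same for each bj gives P = [[-2, -1, -1], [1, -1, 0], [2, 0, 2]].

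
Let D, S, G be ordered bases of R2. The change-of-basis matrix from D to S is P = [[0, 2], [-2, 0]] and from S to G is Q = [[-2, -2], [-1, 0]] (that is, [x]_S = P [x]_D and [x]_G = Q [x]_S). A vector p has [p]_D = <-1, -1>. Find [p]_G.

First [p]_S = P [p]_D = <-2, 2>.
Then [p]_G = Q [p]_S = <0, 2>.

<0, 2>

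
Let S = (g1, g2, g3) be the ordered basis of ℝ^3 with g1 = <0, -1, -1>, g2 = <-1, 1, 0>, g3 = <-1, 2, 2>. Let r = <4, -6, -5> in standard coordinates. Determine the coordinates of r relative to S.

<-1, -1, -3>

Write r = c_1 g1 + ... + c_3 g3 and solve for the c_i.
Gaussian elimination on [M | r] yields c = (-1, -1, -3).
Check: -g1 - g2 - 3g3 = <4, -6, -5>.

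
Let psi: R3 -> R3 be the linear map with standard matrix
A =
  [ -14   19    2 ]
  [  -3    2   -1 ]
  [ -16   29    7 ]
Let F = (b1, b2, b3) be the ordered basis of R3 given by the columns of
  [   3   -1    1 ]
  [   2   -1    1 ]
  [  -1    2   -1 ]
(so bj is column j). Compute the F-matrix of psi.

[[-2, 0, 3], [1, 0, 3], [1, -1, -3]]

With P the matrix whose columns are b1, ..., b3, [psi]_F = P^(-1) A P.
Column by column: psi(b1) = A b1 = <-6, -4, 3>; its F-coordinates <-2, 1, 1> give column 1.
Continuing for each basis vector yields [psi]_F = [[-2, 0, 3], [1, 0, 3], [1, -1, -3]].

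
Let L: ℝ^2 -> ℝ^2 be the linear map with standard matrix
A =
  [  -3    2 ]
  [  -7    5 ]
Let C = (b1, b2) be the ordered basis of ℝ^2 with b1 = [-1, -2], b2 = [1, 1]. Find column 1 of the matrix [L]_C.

[2, 1]

Compute L(b1) = A b1 = [-1, -3] in standard coordinates.
Then write this in C-coordinates: solve for y in y_1 b1 + y_2 b2 = [-1, -3].
This gives y = [2, 1], which is column 1 of [L]_C.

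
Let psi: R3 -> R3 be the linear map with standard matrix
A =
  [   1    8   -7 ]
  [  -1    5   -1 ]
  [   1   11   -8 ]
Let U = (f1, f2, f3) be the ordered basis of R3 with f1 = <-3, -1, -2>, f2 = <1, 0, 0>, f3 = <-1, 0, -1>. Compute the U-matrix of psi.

Let P have columns f1, ..., f3. Then [psi]_U = P^(-1) A P.
Here det P = -1, so P^(-1) is integer; computing A P first and then P^(-1)(A P) gives [[0, 1, -2], [1, 1, -3], [-2, -3, -3]].

[[0, 1, -2], [1, 1, -3], [-2, -3, -3]]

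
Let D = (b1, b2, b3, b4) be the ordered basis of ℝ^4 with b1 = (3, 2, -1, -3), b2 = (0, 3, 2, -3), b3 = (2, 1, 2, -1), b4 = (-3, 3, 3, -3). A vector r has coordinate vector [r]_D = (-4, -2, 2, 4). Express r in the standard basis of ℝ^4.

By definition r = -4b1 - 2b2 + 2b3 + 4b4.
Summing componentwise gives (-20, 0, 16, 4).

(-20, 0, 16, 4)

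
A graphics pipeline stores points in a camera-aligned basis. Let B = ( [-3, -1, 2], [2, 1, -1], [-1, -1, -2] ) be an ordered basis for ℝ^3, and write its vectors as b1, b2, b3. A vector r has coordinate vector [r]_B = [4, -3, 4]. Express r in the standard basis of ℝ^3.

[-22, -11, 3]

By definition r = 4b1 - 3b2 + 4b3.
Summing componentwise gives [-22, -11, 3].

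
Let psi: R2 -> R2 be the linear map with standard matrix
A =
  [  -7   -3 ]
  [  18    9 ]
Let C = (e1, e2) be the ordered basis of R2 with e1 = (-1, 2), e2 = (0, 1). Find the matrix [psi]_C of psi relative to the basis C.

[[-1, 3], [2, 3]]

With P the matrix whose columns are e1, e2, [psi]_C = P^(-1) A P.
Column by column: psi(e1) = A e1 = (1, 0); its C-coordinates (-1, 2) give column 1.
Continuing for each basis vector yields [psi]_C = [[-1, 3], [2, 3]].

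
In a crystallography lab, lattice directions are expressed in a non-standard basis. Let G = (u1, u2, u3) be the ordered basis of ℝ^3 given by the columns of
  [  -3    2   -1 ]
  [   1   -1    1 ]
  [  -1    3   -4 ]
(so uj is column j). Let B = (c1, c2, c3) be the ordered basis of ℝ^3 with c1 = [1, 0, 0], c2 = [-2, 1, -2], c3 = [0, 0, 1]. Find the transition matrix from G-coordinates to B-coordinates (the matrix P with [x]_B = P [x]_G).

[[-1, 0, 1], [1, -1, 1], [1, 1, -2]]

Let M have columns uj and N have columns cj. Then for every x, N [x]_B = x = M [x]_G, so P = N^(-1) M.
Since det N = 1, N^(-1) has integer entries; multiplying gives P = [[-1, 0, 1], [1, -1, 1], [1, 1, -2]].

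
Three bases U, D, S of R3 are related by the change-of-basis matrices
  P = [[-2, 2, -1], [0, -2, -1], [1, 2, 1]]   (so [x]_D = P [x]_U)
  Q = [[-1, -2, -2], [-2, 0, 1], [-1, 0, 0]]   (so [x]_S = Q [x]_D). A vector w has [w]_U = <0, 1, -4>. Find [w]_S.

<-6, -14, -6>

Apply P to get D-coordinates <6, 2, -2>, then Q to get S-coordinates.
The result is [w]_S = <-6, -14, -6>.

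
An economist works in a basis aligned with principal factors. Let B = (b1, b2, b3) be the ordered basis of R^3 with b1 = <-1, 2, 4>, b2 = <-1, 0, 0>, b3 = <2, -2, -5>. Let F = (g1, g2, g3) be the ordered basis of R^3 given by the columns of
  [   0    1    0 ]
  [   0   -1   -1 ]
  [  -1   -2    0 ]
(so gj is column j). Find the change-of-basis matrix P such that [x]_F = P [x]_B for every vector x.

Column j of P is [bj]_F, since P maps B-coordinates to F-coordinates.
Expressing b1 in F: b1 = -2g1 - g2 - g3, so column 1 of P is <-2, -1, -1>.
Doing the same for each bj gives P = [[-2, 2, 1], [-1, -1, 2], [-1, 1, 0]].

[[-2, 2, 1], [-1, -1, 2], [-1, 1, 0]]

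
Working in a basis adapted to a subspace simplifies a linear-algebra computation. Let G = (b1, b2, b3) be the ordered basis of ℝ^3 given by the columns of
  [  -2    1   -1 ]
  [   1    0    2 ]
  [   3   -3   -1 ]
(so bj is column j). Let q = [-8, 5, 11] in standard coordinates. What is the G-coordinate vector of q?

[3, -1, 1]

We seek scalars with c_1 b1 + ... + c_3 b3 = q; equivalently solve M c = q where the columns of M are b1, ..., b3.
Solving this 3x3 system gives c = (3, -1, 1).
Check: 3b1 - b2 + b3 = [-8, 5, 11].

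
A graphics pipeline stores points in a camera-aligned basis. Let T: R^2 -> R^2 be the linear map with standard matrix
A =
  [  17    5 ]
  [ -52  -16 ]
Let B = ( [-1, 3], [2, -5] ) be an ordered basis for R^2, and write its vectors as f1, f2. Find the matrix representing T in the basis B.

[[-2, -3], [-2, 3]]

The j-th column of [T]_B is [T(fj)]_B.
T(f1) = A f1 = [-2, 4] = -2f1 - 2f2, so column 1 is [-2, -2].
Repeating for f2 and assembling the columns gives [[-2, -3], [-2, 3]].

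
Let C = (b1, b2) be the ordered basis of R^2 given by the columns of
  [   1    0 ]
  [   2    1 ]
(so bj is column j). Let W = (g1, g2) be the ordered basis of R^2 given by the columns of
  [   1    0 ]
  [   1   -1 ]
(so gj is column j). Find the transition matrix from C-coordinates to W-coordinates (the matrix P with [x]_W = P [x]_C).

[[1, 0], [-1, -1]]

Column j of P is [bj]_W, since P maps C-coordinates to W-coordinates.
Expressing b1 in W: b1 = g1 - g2, so column 1 of P is (1, -1).
Doing the same for each bj gives P = [[1, 0], [-1, -1]].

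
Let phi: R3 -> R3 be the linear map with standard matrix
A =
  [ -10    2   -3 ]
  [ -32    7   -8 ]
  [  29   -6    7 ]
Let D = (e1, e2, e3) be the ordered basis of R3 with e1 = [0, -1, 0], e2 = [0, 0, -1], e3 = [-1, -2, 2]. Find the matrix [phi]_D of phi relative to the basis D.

[[3, -2, -2], [-2, 1, 3], [2, -3, 0]]

The j-th column of [phi]_D is [phi(ej)]_D.
phi(e1) = A e1 = [-2, -7, 6] = 3e1 - 2e2 + 2e3, so column 1 is [3, -2, 2].
Repeating for e2, e3 and assembling the columns gives [[3, -2, -2], [-2, 1, 3], [2, -3, 0]].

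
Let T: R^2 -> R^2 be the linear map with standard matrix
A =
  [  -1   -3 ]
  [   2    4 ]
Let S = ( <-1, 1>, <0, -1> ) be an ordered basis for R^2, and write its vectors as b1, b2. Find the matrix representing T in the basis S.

With P the matrix whose columns are b1, b2, [T]_S = P^(-1) A P.
Column by column: T(b1) = A b1 = <-2, 2>; its S-coordinates <2, 0> give column 1.
Continuing for each basis vector yields [T]_S = [[2, -3], [0, 1]].

[[2, -3], [0, 1]]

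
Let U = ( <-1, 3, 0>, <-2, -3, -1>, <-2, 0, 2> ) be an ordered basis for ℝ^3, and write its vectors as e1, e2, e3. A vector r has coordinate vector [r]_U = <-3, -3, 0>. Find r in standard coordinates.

r = M [r]_U, where M has columns e1, ..., e3.
Carrying out the matrix-vector product, r = <9, 0, 3>.

<9, 0, 3>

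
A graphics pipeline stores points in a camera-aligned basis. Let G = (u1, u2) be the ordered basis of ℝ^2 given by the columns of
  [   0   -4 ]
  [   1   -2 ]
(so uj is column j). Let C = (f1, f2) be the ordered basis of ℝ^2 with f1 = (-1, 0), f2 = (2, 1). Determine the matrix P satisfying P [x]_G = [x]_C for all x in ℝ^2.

[[2, 0], [1, -2]]

Take x = uj: its G-coordinates are the j-th standard unit vector, so P e_j — column j of P — equals [uj]_C.
u1 = 2f1 + f2, giving column 1 = (2, 1); repeating for each j gives P = [[2, 0], [1, -2]].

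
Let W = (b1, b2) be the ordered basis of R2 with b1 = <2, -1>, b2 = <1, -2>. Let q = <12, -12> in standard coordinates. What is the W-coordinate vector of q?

We seek scalars with c_1 b1 + c_2 b2 = q; equivalently solve M c = q where the columns of M are b1, b2.
System: 2c_1 + c_2 = 12, -c_1 - 2c_2 = -12; solving gives c_1 = 4, c_2 = 4.
Check: 4b1 + 4b2 = <12, -12>.

<4, 4>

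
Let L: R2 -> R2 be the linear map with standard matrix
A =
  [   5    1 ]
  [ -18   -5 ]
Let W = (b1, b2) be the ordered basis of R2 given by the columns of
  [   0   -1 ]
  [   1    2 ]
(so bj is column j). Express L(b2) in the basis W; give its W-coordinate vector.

Compute L(b2) = A b2 = [-3, 8] in standard coordinates.
Then write this in W-coordinates: solve for y in y_1 b1 + y_2 b2 = [-3, 8].
This gives y = [2, 3], which is column 2 of [L]_W.

[2, 3]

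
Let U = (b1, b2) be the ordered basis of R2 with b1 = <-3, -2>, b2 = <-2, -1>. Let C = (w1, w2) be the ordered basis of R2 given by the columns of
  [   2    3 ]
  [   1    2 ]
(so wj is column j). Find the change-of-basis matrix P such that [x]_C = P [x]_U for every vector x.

Take x = bj: its U-coordinates are the j-th standard unit vector, so P e_j — column j of P — equals [bj]_C.
b1 = 0·w1 - w2, giving column 1 = <0, -1>; repeating for each j gives P = [[0, -1], [-1, 0]].

[[0, -1], [-1, 0]]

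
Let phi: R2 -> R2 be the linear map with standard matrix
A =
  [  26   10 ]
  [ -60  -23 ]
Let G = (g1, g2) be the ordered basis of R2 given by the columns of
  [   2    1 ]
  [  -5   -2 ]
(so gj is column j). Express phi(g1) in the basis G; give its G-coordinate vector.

(1, 0)

Compute phi(g1) = A g1 = (2, -5) in standard coordinates.
Then write this in G-coordinates: solve for y in y_1 g1 + y_2 g2 = (2, -5).
This gives y = (1, 0), which is column 1 of [phi]_G.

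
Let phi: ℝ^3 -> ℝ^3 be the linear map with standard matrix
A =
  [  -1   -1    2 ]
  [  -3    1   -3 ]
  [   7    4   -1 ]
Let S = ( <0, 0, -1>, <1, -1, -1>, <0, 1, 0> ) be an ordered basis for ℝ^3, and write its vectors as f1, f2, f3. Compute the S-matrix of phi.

The j-th column of [phi]_S is [phi(fj)]_S.
phi(f1) = A f1 = <-2, 3, 1> = f1 - 2f2 + f3, so column 1 is <1, -2, 1>.
Repeating for f2, f3 and assembling the columns gives [[1, -2, -3], [-2, -2, -1], [1, -3, 0]].

[[1, -2, -3], [-2, -2, -1], [1, -3, 0]]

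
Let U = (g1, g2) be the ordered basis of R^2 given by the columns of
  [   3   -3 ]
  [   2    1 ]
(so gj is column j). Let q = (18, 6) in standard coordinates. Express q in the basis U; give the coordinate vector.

[q]_U is the unique c with M c = q, where M has columns g1, g2.
System: 3c_1 - 3c_2 = 18, 2c_1 + c_2 = 6; solving gives c_1 = 4, c_2 = -2.
Check: 4g1 - 2g2 = (18, 6).

(4, -2)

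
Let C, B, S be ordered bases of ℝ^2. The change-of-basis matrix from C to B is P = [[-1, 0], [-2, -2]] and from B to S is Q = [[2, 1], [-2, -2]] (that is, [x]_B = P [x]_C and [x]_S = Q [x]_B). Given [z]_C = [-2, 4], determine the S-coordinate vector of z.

[0, 4]

Apply P to get B-coordinates [2, -4], then Q to get S-coordinates.
The result is [z]_S = [0, 4].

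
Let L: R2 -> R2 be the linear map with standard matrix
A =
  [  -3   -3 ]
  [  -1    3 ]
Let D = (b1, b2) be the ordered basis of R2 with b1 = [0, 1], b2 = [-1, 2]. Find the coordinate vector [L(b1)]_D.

Compute L(b1) = A b1 = [-3, 3] in standard coordinates.
Then write this in D-coordinates: solve for y in y_1 b1 + y_2 b2 = [-3, 3].
This gives y = [-3, 3], which is column 1 of [L]_D.

[-3, 3]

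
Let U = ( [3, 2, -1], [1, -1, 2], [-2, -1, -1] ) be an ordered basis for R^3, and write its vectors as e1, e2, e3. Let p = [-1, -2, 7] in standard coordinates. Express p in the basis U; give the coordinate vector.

[-3, 0, -4]

[p]_U is the unique c with M c = p, where M has columns e1, ..., e3.
Solving this 3x3 system gives c = (-3, 0, -4).
Check: -3e1 + 0·e2 - 4e3 = [-1, -2, 7].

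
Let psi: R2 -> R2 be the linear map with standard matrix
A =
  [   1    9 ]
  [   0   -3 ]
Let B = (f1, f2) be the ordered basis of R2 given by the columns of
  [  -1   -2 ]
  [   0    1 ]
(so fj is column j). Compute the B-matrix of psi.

[[1, -1], [0, -3]]

Let P have columns f1, f2. Then [psi]_B = P^(-1) A P.
Here det P = -1, so P^(-1) is integer; computing A P first and then P^(-1)(A P) gives [[1, -1], [0, -3]].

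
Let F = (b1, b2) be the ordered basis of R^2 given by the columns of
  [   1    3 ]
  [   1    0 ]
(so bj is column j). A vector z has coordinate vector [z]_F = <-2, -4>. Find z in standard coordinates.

By definition z = -2b1 - 4b2.
Summing componentwise gives <-14, -2>.

<-14, -2>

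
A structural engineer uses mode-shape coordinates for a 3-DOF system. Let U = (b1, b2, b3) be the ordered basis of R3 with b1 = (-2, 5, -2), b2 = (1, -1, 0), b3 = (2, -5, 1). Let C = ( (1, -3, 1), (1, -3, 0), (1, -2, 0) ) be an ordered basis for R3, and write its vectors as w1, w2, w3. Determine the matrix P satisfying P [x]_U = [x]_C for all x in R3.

Column j of P is [bj]_C, since P maps U-coordinates to C-coordinates.
Expressing b1 in C: b1 = -2w1 + w2 - w3, so column 1 of P is (-2, 1, -1).
Doing the same for each bj gives P = [[-2, 0, 1], [1, -1, 0], [-1, 2, 1]].

[[-2, 0, 1], [1, -1, 0], [-1, 2, 1]]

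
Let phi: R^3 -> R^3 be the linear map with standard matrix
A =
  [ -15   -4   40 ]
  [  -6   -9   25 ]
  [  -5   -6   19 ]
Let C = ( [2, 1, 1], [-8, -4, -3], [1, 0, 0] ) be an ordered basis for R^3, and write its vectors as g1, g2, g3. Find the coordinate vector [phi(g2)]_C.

Compute phi(g2) = A g2 = [16, 9, 7] in standard coordinates.
Then write this in C-coordinates: solve for y in y_1 g1 + ... + y_3 g3 = [16, 9, 7].
This gives y = [1, -2, -2], which is column 2 of [phi]_C.

[1, -2, -2]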